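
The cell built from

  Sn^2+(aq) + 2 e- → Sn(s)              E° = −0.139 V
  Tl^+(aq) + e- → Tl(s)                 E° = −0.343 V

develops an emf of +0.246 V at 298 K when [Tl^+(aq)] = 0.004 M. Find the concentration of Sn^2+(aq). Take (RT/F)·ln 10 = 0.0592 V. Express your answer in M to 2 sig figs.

The Sn²⁺/Sn couple has the larger reduction potential, so it is the cathode: E°cell = −0.139 − (−0.343) = +0.204 V and n = 2.
From the Nernst equation, log Q = n(E° − E)/0.0592 = 2·(+0.204 − (+0.246))/0.0592 = −1.419.
For Sn^2+(aq) + 2 Tl(s) → Sn(s) + 2 Tl^+(aq), the reaction quotient is Q = [Tl^+(aq)]^2 / [Sn^2+(aq)].
Isolating [Sn^2+(aq)] in Q = 10^{−1.419} yields log [Sn^2+(aq)] = −3.377, i.e. 0.00042 M.

0.00042 M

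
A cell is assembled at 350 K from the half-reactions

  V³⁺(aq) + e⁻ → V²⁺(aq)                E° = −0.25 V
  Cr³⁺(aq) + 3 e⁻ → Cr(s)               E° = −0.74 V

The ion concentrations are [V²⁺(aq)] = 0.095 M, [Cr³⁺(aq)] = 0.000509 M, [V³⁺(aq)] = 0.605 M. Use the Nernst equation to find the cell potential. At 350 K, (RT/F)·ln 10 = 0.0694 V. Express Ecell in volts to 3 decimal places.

The V³⁺/V²⁺ couple has the more positive E°, so it is the cathode; Cr³⁺/Cr is the anode.
The standard potential is −0.25 − (−0.74) = +0.49 V and the balanced reaction transfers n = 3 electrons.
For the overall reaction 3 V³⁺(aq) + Cr(s) → 3 V²⁺(aq) + Cr³⁺(aq), Q = ([V²⁺(aq)]^3·[Cr³⁺(aq)]) / [V³⁺(aq)]^3 = 1.97×10^−6, giving log Q = −5.705.
E = E° − (0.0694/n)·log Q = +0.49 − (0.0694/3)(−5.705) = +0.622 V.

+0.622 V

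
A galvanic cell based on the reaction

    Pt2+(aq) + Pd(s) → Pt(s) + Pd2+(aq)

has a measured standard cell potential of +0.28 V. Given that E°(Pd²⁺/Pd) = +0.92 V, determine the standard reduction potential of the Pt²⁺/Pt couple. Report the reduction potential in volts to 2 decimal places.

In the reaction as written the Pt²⁺/Pt couple is reduced (cathode) and Pd²⁺/Pd is oxidized (anode), so E°cell = E°(Pt²⁺/Pt) − E°(Pd²⁺/Pd).
E°(Pt²⁺/Pt) = E°cell + E°(anode) = +0.28 + (+0.92) = +1.20 V.

+1.20 V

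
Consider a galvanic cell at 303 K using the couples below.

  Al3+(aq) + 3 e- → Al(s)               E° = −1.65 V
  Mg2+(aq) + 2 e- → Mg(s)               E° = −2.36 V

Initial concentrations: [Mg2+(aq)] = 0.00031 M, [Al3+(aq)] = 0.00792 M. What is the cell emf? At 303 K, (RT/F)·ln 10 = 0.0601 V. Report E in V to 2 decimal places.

Al³⁺/Al is reduced (cathode, E° = −1.65 V) and Mg²⁺/Mg is oxidized (anode).
E°cell = E°cat − E°an = −1.65 − (−2.36) = +0.71 V; n = 6.
Balancing gives 2 Al3+(aq) + 3 Mg(s) → 2 Al(s) + 3 Mg2+(aq); hence Q = [Mg2+(aq)]^3 / [Al3+(aq)]^2 = 4.75×10^−7 (log Q = −6.323).
Applying E = E° − (RT ln10/nF)·log Q gives +0.71 − (0.0601/6)(−6.323) = +0.77 V.

+0.77 V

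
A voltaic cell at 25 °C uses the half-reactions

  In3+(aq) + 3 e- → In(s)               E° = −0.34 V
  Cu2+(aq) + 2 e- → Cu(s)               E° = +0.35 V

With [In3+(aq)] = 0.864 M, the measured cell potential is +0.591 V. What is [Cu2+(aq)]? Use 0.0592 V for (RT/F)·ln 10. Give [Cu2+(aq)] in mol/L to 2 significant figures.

The Cu²⁺/Cu couple has the larger reduction potential, so it is the cathode: E°cell = +0.35 − (−0.34) = +0.69 V and n = 6.
Rearranging E = E° − (0.0592/n)·log Q gives log Q = 6(+0.69 − (+0.591))/0.0592 = 10.034.
For 3 Cu2+(aq) + 2 In(s) → 3 Cu(s) + 2 In3+(aq), the reaction quotient is Q = [In3+(aq)]^2 / [Cu2+(aq)]^3.
Substituting the known concentrations and solving, log [Cu2+(aq)] = −3.387 and [Cu2+(aq)] = 0.00041 M.

0.00041 M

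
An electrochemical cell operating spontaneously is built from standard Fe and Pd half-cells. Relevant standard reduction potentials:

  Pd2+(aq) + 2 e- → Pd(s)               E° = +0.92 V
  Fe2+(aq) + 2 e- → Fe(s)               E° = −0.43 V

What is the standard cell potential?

Of the two couples in this cell, the one with the more positive reduction potential is reduced at the cathode: here that is Pd²⁺/Pd (+0.92 V); Fe²⁺/Fe (−0.43 V) is the anode.
E°cell = E°(cathode) − E°(anode) = +0.92 − (−0.43) = +1.35 V.

+1.35 V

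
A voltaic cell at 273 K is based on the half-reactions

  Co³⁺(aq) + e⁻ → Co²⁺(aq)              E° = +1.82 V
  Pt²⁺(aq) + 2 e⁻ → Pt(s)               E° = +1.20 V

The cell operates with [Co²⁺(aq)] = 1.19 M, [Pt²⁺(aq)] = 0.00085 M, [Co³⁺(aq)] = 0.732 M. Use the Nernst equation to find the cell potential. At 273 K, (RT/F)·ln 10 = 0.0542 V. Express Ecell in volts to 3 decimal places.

The Co³⁺/Co²⁺ couple has the more positive E°, so it is the cathode; Pt²⁺/Pt is the anode.
E°cell = E°cat − E°an = +1.82 − (+1.20) = +0.62 V; n = 2.
For the overall reaction 2 Co³⁺(aq) + Pt(s) → 2 Co²⁺(aq) + Pt²⁺(aq), Q = ([Co²⁺(aq)]^2·[Pt²⁺(aq)]) / [Co³⁺(aq)]^2 = 0.00225, giving log Q = −2.649.
Applying E = E° − (RT ln10/nF)·log Q gives +0.62 − (0.0542/2)(−2.649) = +0.692 V.

+0.692 V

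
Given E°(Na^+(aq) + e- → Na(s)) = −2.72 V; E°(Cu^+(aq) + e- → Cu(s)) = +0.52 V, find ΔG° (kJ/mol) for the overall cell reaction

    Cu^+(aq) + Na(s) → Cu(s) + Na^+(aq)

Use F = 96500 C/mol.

−313 kJ/mol

In the reaction as written Cu^+(aq) is reduced, so the Cu⁺/Cu couple is the cathode and Na⁺/Na is the anode.
E°cell = +0.52 − (−2.72) = +3.24 V; balancing electrons gives n = 1.
ΔG° = −nFE°cell = −(1)(96500)(+3.24) J/mol = −313 kJ/mol.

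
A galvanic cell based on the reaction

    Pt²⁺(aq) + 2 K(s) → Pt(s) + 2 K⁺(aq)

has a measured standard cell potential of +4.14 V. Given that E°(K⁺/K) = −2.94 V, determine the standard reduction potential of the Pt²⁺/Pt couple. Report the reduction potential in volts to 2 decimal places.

In the reaction as written the Pt²⁺/Pt couple is reduced (cathode) and K⁺/K is oxidized (anode), so E°cell = E°(Pt²⁺/Pt) − E°(K⁺/K).
E°(Pt²⁺/Pt) = E°cell + E°(anode) = +4.14 + (−2.94) = +1.20 V.

+1.20 V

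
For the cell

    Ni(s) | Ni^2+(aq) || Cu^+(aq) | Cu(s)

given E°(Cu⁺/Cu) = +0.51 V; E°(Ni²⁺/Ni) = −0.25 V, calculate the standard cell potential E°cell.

+0.76 V

By convention the left-hand electrode in cell notation is the anode (oxidation) and the right-hand electrode is the cathode (reduction).
E°cell = E°(right) − E°(left) = +0.51 − (−0.25) = +0.76 V.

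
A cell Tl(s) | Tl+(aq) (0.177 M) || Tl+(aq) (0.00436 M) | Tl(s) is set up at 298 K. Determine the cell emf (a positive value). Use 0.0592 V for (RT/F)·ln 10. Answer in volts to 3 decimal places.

0.095 V

For a concentration cell E°cell = 0, since both electrodes use the same couple.
The compartment with the higher Tl+(aq) concentration (0.177 M) acts as the cathode; ions are reduced there and produced at the dilute (0.00436 M) anode.
With n = 1, Ecell = −(0.0592/1)·log([dilute]/[conc]) = −(0.0592/1)·log(0.00436/0.177) = +0.095 V.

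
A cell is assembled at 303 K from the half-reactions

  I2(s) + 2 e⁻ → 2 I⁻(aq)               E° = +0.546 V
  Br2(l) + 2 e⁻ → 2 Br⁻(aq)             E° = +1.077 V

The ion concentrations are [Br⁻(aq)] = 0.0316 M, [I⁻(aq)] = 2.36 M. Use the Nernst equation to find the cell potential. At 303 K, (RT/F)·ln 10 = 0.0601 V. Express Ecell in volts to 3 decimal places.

Since E°(Br₂/Br⁻) > E°(I₂/I⁻), Br₂/Br⁻ serves as the cathode.
The standard potential is +1.077 − (+0.546) = +0.531 V and the balanced reaction transfers n = 2 electrons.
Balancing gives Br2(l) + 2 I⁻(aq) → 2 Br⁻(aq) + I2(s); hence Q = [Br⁻(aq)]^2 / [I⁻(aq)]^2 = 0.000179 (log Q = −3.746).
By the Nernst equation, E = +0.531 − (0.0601/2)·(−3.746) = +0.644 V.

+0.644 V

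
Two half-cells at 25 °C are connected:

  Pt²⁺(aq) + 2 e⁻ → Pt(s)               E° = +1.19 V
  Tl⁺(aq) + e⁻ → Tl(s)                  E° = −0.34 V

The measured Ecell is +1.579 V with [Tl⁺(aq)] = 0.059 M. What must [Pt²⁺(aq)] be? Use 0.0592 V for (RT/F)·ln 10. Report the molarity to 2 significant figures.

0.16 M

Pt²⁺/Pt is the cathode (higher E°); E°cell = +1.19 − (−0.34) = +1.53 V with n = 2.
Since E = E° − (0.0592/n)·log Q, log Q = n(E° − E)/0.0592 = −1.655.
For Pt²⁺(aq) + 2 Tl(s) → Pt(s) + 2 Tl⁺(aq), the reaction quotient is Q = [Tl⁺(aq)]^2 / [Pt²⁺(aq)].
Solving for the unknown gives log [Pt²⁺(aq)] = −0.803, so [Pt²⁺(aq)] ≈ 0.16 M.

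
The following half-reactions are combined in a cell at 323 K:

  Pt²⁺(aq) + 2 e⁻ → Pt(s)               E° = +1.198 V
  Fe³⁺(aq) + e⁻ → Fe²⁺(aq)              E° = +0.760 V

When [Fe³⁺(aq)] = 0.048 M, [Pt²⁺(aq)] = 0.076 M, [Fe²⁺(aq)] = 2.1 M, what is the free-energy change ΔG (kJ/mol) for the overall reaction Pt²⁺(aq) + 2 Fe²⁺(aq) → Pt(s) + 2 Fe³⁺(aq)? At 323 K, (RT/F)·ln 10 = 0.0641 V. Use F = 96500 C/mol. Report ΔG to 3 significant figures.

The standard cell potential is +1.198 − (+0.760) = +0.438 V, with n = 2 electrons in the balanced equation.
Here Q = [Fe³⁺(aq)]^2 / ([Pt²⁺(aq)]·[Fe²⁺(aq)]^2) = 0.00687 (log Q = −2.163), giving E = +0.438 − (0.0641/2)·(−2.163) = +0.5073 V.
Then ΔG = −nFE = −2 × 96500 × +0.5073 J/mol = −97.9 kJ/mol.

−97.9 kJ/mol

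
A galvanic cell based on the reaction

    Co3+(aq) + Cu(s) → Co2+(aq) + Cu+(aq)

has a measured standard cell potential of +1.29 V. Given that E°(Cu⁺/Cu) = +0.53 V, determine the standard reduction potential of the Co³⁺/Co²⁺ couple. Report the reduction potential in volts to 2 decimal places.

In the reaction as written the Co³⁺/Co²⁺ couple is reduced (cathode) and Cu⁺/Cu is oxidized (anode), so E°cell = E°(Co³⁺/Co²⁺) − E°(Cu⁺/Cu).
E°(Co³⁺/Co²⁺) = E°cell + E°(anode) = +1.29 + (+0.53) = +1.82 V.

+1.82 V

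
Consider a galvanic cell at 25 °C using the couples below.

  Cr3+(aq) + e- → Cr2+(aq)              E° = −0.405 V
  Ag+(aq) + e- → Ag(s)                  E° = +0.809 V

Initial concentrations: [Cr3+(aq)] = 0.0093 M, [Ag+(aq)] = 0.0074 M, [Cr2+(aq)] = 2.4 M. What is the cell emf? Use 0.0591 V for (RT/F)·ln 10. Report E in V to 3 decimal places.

The Ag⁺/Ag couple has the more positive E°, so it is the cathode; Cr³⁺/Cr²⁺ is the anode.
E°cell = E°cat − E°an = +0.809 − (−0.405) = +1.214 V; n = 1.
Balancing gives Ag+(aq) + Cr2+(aq) → Ag(s) + Cr3+(aq); hence Q = [Cr3+(aq)] / ([Ag+(aq)]·[Cr2+(aq)]) = 0.524 (log Q = −0.281).
E = E° − (0.0591/n)·log Q = +1.214 − (0.0591/1)(−0.281) = +1.231 V.

+1.231 V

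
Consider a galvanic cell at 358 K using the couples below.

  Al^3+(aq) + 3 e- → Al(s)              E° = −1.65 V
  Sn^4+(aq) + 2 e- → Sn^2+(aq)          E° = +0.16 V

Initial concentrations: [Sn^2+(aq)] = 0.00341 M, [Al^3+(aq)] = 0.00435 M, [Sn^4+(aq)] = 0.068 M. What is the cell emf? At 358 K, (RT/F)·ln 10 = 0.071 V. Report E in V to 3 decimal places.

Since E°(Sn⁴⁺/Sn²⁺) > E°(Al³⁺/Al), Sn⁴⁺/Sn²⁺ serves as the cathode.
E°cell = +0.16 − (−1.65) = +1.81 V, with n = 6 electrons transferred.
For the overall reaction 3 Sn^4+(aq) + 2 Al(s) → 3 Sn^2+(aq) + 2 Al^3+(aq), Q = ([Sn^2+(aq)]^3·[Al^3+(aq)]^2) / [Sn^4+(aq)]^3 = 2.39×10^−9, giving log Q = −8.622.
Applying E = E° − (RT ln10/nF)·log Q gives +1.81 − (0.071/6)(−8.622) = +1.912 V.

+1.912 V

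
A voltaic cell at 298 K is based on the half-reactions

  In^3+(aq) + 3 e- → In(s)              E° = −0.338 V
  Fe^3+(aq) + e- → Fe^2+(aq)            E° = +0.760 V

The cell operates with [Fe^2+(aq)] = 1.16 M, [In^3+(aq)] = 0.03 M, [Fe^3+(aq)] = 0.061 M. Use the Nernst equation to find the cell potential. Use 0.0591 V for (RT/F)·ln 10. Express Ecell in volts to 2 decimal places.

+1.05 V

The Fe³⁺/Fe²⁺ couple has the more positive E°, so it is the cathode; In³⁺/In is the anode.
E°cell = +0.760 − (−0.338) = +1.098 V, with n = 3 electrons transferred.
For the overall reaction 3 Fe^3+(aq) + In(s) → 3 Fe^2+(aq) + In^3+(aq), Q = ([Fe^2+(aq)]^3·[In^3+(aq)]) / [Fe^3+(aq)]^3 = 206, giving log Q = 2.315.
By the Nernst equation, E = +1.098 − (0.0591/3)·(2.315) = +1.05 V.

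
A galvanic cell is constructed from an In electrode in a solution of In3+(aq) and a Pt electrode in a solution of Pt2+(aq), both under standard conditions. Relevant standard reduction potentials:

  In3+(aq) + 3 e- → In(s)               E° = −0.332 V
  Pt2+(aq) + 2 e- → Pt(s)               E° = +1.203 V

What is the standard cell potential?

+1.535 V

Of the two couples in this cell, the one with the more positive reduction potential is reduced at the cathode: here that is Pt²⁺/Pt (+1.203 V); In³⁺/In (−0.332 V) is the anode.
E°cell = E°(cathode) − E°(anode) = +1.203 − (−0.332) = +1.535 V.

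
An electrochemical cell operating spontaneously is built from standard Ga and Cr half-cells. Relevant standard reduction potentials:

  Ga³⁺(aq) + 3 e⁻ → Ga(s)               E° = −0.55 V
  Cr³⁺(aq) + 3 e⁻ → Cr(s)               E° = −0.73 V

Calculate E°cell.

+0.18 V

Of the two couples in this cell, the one with the more positive reduction potential is reduced at the cathode: here that is Ga³⁺/Ga (−0.55 V); Cr³⁺/Cr (−0.73 V) is the anode.
E°cell = E°(cathode) − E°(anode) = −0.55 − (−0.73) = +0.18 V.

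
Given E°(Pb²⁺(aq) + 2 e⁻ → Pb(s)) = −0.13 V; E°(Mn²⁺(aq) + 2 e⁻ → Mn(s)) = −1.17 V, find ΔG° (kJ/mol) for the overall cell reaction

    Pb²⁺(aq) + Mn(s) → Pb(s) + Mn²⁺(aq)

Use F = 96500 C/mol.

−201 kJ/mol

In the reaction as written Pb²⁺(aq) is reduced, so the Pb²⁺/Pb couple is the cathode and Mn²⁺/Mn is the anode.
E°cell = −0.13 − (−1.17) = +1.04 V; balancing electrons gives n = 2.
ΔG° = −nFE°cell = −(2)(96500)(+1.04) J/mol = −201 kJ/mol.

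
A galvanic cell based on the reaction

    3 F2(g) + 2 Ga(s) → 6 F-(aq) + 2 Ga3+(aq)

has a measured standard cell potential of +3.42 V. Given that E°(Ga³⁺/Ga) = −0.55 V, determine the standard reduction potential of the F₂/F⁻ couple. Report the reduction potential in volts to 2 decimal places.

In the reaction as written the F₂/F⁻ couple is reduced (cathode) and Ga³⁺/Ga is oxidized (anode), so E°cell = E°(F₂/F⁻) − E°(Ga³⁺/Ga).
E°(F₂/F⁻) = E°cell + E°(anode) = +3.42 + (−0.55) = +2.87 V.

+2.87 V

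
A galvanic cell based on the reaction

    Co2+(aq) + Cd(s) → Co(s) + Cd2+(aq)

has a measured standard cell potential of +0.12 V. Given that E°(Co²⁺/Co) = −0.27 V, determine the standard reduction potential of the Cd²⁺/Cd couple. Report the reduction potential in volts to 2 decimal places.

In the reaction as written the Co²⁺/Co couple is reduced (cathode) and Cd²⁺/Cd is oxidized (anode), so E°cell = E°(Co²⁺/Co) − E°(Cd²⁺/Cd).
E°(Cd²⁺/Cd) = E°(cathode) − E°cell = −0.27 − (+0.12) = −0.39 V.

−0.39 V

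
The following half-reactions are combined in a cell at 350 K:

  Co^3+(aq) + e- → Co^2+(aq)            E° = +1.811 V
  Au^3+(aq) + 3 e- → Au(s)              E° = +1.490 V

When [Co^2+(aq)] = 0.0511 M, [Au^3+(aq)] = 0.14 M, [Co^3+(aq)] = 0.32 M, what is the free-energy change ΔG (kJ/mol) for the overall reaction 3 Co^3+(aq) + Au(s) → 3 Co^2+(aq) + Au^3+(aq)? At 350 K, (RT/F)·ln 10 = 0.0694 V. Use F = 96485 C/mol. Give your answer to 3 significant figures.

−115 kJ/mol

With Co³⁺/Co²⁺ reduced at the cathode, E°cell = +1.811 − (+1.490) = +0.321 V and n = 3.
Here Q = ([Co^2+(aq)]^3·[Au^3+(aq)]) / [Co^3+(aq)]^3 = 0.00057 (log Q = −3.244), giving E = +0.321 − (0.0694/3)·(−3.244) = +0.3960 V.
Finally ΔG = −nFE = −(3)(96485 C/mol)(+0.3960 V) = −115 kJ/mol.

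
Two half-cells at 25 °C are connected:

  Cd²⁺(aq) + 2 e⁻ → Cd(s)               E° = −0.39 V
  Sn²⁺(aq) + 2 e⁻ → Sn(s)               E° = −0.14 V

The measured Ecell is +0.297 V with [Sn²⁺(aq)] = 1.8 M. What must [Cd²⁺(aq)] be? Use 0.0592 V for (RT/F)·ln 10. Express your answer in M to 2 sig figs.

The Sn²⁺/Sn couple has the larger reduction potential, so it is the cathode: E°cell = −0.14 − (−0.39) = +0.25 V and n = 2.
Rearranging E = E° − (0.0592/n)·log Q gives log Q = 2(+0.25 − (+0.297))/0.0592 = −1.588.
The balanced reaction is Sn²⁺(aq) + Cd(s) → Sn(s) + Cd²⁺(aq), so Q = [Cd²⁺(aq)] / [Sn²⁺(aq)].
Isolating [Cd²⁺(aq)] in Q = 10^{−1.588} yields log [Cd²⁺(aq)] = −1.333, i.e. 0.046 M.

0.046 M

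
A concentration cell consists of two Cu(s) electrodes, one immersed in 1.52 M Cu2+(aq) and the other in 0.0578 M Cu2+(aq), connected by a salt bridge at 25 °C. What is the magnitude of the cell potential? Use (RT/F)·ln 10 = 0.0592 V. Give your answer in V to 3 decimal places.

0.042 V

For a concentration cell E°cell = 0, since both electrodes use the same couple.
The compartment with the higher Cu2+(aq) concentration (1.52 M) acts as the cathode; ions are reduced there and produced at the dilute (0.0578 M) anode.
With n = 2, Ecell = −(0.0592/2)·log([dilute]/[conc]) = −(0.0592/2)·log(0.0578/1.52) = +0.042 V.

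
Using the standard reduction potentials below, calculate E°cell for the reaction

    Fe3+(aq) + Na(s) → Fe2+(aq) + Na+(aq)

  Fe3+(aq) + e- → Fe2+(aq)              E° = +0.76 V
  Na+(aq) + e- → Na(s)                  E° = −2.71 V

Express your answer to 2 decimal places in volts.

Fe3+(aq) gains electrons, so the Fe³⁺/Fe²⁺ couple is the cathode; the Na⁺/Na couple is the anode.
E°cell = E°(cathode) − E°(anode) = +0.76 − (−2.71) = +3.47 V.

+3.47 V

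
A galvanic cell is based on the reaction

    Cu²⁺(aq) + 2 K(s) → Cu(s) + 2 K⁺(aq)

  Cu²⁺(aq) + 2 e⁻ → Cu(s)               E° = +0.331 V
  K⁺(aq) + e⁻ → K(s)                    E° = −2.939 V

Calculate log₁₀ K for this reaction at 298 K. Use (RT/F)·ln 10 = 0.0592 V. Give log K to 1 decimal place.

log K = 110.5

The Cu²⁺/Cu couple is reduced (cathode); E°cell = +0.331 − (−2.939) = +3.270 V with n = 2.
At equilibrium E = 0, so log K = nE°cell / 0.0592 = (2)(+3.270) / 0.0592 = 110.5.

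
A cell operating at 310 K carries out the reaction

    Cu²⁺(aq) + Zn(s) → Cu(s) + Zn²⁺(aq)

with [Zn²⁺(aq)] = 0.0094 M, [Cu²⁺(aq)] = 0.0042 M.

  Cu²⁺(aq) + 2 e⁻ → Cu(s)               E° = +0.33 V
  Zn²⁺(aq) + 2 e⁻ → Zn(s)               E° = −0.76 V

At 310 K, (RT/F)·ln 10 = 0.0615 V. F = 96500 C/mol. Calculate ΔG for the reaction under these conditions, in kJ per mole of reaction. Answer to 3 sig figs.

With Cu²⁺/Cu reduced at the cathode, E°cell = +0.33 − (−0.76) = +1.09 V and n = 2.
The reaction quotient is [Zn²⁺(aq)] / [Cu²⁺(aq)] = 2.24; by Nernst, E = +1.09 − (0.0615/2)(0.350) = +1.0792 V.
ΔG = −nFE = −(2)(96500)(+1.0792) J/mol = −208 kJ/mol.

−208 kJ/mol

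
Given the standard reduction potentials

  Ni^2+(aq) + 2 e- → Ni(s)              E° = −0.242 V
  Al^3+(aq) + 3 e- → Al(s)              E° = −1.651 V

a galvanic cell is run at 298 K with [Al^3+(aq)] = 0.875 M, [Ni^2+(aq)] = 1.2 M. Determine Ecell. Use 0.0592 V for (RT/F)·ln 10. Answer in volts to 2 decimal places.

Ni²⁺/Ni is reduced (cathode, E° = −0.242 V) and Al³⁺/Al is oxidized (anode).
E°cell = E°cat − E°an = −0.242 − (−1.651) = +1.409 V; n = 6.
Balancing gives 3 Ni^2+(aq) + 2 Al(s) → 3 Ni(s) + 2 Al^3+(aq); hence Q = [Al^3+(aq)]^2 / [Ni^2+(aq)]^3 = 0.443 (log Q = −0.354).
By the Nernst equation, E = +1.409 − (0.0592/6)·(−0.354) = +1.41 V.

+1.41 V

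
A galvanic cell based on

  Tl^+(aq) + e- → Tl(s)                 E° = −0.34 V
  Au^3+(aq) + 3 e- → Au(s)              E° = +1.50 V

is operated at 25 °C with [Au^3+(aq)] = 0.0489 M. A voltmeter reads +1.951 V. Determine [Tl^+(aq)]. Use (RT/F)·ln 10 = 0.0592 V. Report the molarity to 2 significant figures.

Au³⁺/Au is the cathode (higher E°); E°cell = +1.50 − (−0.34) = +1.84 V with n = 3.
From the Nernst equation, log Q = n(E° − E)/0.0592 = 3·(+1.84 − (+1.951))/0.0592 = −5.625.
Balancing electrons gives Au^3+(aq) + 3 Tl(s) → Au(s) + 3 Tl^+(aq); thus Q = [Tl^+(aq)]^3 / [Au^3+(aq)].
Substituting the known concentrations and solving, log [Tl^+(aq)] = −2.312 and [Tl^+(aq)] = 0.0049 M.

0.0049 M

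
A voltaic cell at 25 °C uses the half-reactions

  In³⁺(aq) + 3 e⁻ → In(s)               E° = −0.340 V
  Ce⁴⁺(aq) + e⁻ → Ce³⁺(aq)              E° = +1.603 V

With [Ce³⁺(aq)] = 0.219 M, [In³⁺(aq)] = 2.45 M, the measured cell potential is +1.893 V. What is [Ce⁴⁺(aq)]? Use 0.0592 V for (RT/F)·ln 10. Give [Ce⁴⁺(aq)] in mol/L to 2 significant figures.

0.042 M

The Ce⁴⁺/Ce³⁺ couple has the larger reduction potential, so it is the cathode: E°cell = +1.603 − (−0.340) = +1.943 V and n = 3.
From the Nernst equation, log Q = n(E° − E)/0.0592 = 3·(+1.943 − (+1.893))/0.0592 = 2.534.
For 3 Ce⁴⁺(aq) + In(s) → 3 Ce³⁺(aq) + In³⁺(aq), the reaction quotient is Q = ([Ce³⁺(aq)]^3·[In³⁺(aq)]) / [Ce⁴⁺(aq)]^3.
Substituting the known concentrations and solving, log [Ce⁴⁺(aq)] = −1.375 and [Ce⁴⁺(aq)] = 0.042 M.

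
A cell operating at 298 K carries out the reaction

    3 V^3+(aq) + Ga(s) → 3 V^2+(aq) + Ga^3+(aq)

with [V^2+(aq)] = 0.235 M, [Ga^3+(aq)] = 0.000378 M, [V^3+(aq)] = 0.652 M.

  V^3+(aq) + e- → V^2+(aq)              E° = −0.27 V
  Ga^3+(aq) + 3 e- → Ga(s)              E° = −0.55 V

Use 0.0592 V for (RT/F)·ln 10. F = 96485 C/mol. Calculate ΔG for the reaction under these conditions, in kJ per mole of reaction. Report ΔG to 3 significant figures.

With V³⁺/V²⁺ reduced at the cathode, E°cell = −0.27 − (−0.55) = +0.28 V and n = 3.
Q = ([V^2+(aq)]^3·[Ga^3+(aq)]) / [V^3+(aq)]^3 = 1.77×10^−5, so log Q = −4.752 and E = +0.28 − (0.0592/3)(−4.752) = +0.3738 V.
Then ΔG = −nFE = −3 × 96485 × +0.3738 J/mol = −108 kJ/mol.

−108 kJ/mol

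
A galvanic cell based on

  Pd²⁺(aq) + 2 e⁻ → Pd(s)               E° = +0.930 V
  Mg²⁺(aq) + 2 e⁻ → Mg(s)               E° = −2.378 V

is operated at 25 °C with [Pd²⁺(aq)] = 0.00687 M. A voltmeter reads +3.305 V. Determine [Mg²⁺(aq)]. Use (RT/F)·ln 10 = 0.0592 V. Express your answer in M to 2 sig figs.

0.0087 M

The Pd²⁺/Pd couple has the larger reduction potential, so it is the cathode: E°cell = +0.930 − (−2.378) = +3.308 V and n = 2.
From the Nernst equation, log Q = n(E° − E)/0.0592 = 2·(+3.308 − (+3.305))/0.0592 = 0.101.
Balancing electrons gives Pd²⁺(aq) + Mg(s) → Pd(s) + Mg²⁺(aq); thus Q = [Mg²⁺(aq)] / [Pd²⁺(aq)].
Solving for the unknown gives log [Mg²⁺(aq)] = −2.062, so [Mg²⁺(aq)] ≈ 0.0087 M.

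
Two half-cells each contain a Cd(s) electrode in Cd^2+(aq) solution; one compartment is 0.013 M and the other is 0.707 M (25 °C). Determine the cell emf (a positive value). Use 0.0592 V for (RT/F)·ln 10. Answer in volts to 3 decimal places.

For a concentration cell E°cell = 0, since both electrodes use the same couple.
The compartment with the higher Cd^2+(aq) concentration (0.707 M) acts as the cathode; ions are reduced there and produced at the dilute (0.013 M) anode.
With n = 2, Ecell = −(0.0592/2)·log([dilute]/[conc]) = −(0.0592/2)·log(0.013/0.707) = +0.051 V.

0.051 V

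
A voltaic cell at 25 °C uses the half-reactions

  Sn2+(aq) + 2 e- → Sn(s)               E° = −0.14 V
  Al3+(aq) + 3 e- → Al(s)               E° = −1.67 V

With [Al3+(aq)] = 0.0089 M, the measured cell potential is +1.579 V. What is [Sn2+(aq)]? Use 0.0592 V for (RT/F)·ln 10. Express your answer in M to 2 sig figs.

1.9 M

With Sn²⁺/Sn at the cathode and Al³⁺/Al at the anode, E°cell = −0.14 − (−1.67) = +1.53 V (n = 6).
From the Nernst equation, log Q = n(E° − E)/0.0592 = 6·(+1.53 − (+1.579))/0.0592 = −4.966.
Balancing electrons gives 3 Sn2+(aq) + 2 Al(s) → 3 Sn(s) + 2 Al3+(aq); thus Q = [Al3+(aq)]^2 / [Sn2+(aq)]^3.
Solving for the unknown gives log [Sn2+(aq)] = 0.288, so [Sn2+(aq)] ≈ 1.9 M.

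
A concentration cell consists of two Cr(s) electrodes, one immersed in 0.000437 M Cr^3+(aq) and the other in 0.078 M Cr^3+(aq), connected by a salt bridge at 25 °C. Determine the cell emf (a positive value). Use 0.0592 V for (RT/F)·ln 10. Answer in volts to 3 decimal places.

0.044 V

For a concentration cell E°cell = 0, since both electrodes use the same couple.
The compartment with the higher Cr^3+(aq) concentration (0.078 M) acts as the cathode; ions are reduced there and produced at the dilute (0.000437 M) anode.
With n = 3, Ecell = −(0.0592/3)·log([dilute]/[conc]) = −(0.0592/3)·log(0.000437/0.078) = +0.044 V.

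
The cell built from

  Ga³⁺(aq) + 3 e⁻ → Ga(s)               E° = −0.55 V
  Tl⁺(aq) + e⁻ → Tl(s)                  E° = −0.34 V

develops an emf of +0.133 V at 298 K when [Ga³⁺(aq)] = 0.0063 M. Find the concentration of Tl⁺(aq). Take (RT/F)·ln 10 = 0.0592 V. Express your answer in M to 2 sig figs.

Tl⁺/Tl is the cathode (higher E°); E°cell = −0.34 − (−0.55) = +0.21 V with n = 3.
From the Nernst equation, log Q = n(E° − E)/0.0592 = 3·(+0.21 − (+0.133))/0.0592 = 3.902.
Balancing electrons gives 3 Tl⁺(aq) + Ga(s) → 3 Tl(s) + Ga³⁺(aq); thus Q = [Ga³⁺(aq)] / [Tl⁺(aq)]^3.
Solving for the unknown gives log [Tl⁺(aq)] = −2.034, so [Tl⁺(aq)] ≈ 0.0092 M.

0.0092 M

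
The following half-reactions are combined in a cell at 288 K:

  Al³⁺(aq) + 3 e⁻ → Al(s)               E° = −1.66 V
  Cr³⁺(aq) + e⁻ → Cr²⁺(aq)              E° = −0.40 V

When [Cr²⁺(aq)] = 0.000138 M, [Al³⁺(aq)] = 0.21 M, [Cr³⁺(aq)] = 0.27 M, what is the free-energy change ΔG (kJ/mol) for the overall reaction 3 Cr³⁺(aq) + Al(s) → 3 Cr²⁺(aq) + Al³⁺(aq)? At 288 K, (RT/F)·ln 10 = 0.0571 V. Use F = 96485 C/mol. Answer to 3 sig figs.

With Cr³⁺/Cr²⁺ reduced at the cathode, E°cell = −0.40 − (−1.66) = +1.26 V and n = 3.
Q = ([Cr²⁺(aq)]^3·[Al³⁺(aq)]) / [Cr³⁺(aq)]^3 = 2.8×10^−11, so log Q = −10.552 and E = +1.26 − (0.0571/3)(−10.552) = +1.4608 V.
ΔG = −nFE = −(3)(96485)(+1.4608) J/mol = −423 kJ/mol.

−423 kJ/mol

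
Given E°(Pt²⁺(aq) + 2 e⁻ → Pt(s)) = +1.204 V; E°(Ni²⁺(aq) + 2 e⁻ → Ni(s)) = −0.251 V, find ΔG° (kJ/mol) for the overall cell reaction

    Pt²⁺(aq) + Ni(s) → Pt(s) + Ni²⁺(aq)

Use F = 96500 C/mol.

−281 kJ/mol

In the reaction as written Pt²⁺(aq) is reduced, so the Pt²⁺/Pt couple is the cathode and Ni²⁺/Ni is the anode.
E°cell = +1.204 − (−0.251) = +1.455 V; balancing electrons gives n = 2.
ΔG° = −nFE°cell = −(2)(96500)(+1.455) J/mol = −281 kJ/mol.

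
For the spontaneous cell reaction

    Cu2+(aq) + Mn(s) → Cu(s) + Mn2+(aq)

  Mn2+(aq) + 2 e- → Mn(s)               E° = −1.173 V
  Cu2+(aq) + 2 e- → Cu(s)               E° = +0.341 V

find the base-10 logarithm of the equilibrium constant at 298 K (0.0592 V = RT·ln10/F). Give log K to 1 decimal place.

The Cu²⁺/Cu couple is reduced (cathode); E°cell = +0.341 − (−1.173) = +1.514 V with n = 2.
At equilibrium E = 0, so log K = nE°cell / 0.0592 = (2)(+1.514) / 0.0592 = 51.1.

log K = 51.1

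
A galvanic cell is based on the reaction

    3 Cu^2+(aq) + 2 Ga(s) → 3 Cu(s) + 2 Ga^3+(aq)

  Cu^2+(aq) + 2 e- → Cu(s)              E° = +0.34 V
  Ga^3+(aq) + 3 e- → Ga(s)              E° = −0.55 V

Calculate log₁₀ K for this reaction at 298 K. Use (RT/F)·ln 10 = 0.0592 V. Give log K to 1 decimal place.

The Cu²⁺/Cu couple is reduced (cathode); E°cell = +0.34 − (−0.55) = +0.89 V with n = 6.
At equilibrium E = 0, so log K = nE°cell / 0.0592 = (6)(+0.89) / 0.0592 = 90.2.

log K = 90.2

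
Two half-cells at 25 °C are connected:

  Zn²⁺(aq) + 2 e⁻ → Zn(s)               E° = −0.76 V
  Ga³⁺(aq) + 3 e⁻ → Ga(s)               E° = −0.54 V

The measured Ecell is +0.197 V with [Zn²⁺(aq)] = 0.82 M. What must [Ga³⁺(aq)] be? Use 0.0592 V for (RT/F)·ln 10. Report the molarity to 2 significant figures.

0.051 M

The Ga³⁺/Ga couple has the larger reduction potential, so it is the cathode: E°cell = −0.54 − (−0.76) = +0.22 V and n = 6.
From the Nernst equation, log Q = n(E° − E)/0.0592 = 6·(+0.22 − (+0.197))/0.0592 = 2.331.
The balanced reaction is 2 Ga³⁺(aq) + 3 Zn(s) → 2 Ga(s) + 3 Zn²⁺(aq), so Q = [Zn²⁺(aq)]^3 / [Ga³⁺(aq)]^2.
Substituting the known concentrations and solving, log [Ga³⁺(aq)] = −1.295 and [Ga³⁺(aq)] = 0.051 M.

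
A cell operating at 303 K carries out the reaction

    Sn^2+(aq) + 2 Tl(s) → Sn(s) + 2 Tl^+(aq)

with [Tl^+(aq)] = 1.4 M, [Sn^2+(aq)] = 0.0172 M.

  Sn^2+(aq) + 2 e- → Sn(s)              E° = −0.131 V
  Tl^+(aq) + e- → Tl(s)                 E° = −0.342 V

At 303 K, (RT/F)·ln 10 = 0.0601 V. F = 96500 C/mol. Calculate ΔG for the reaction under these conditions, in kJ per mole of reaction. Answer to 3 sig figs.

−28.8 kJ/mol

The standard cell potential is −0.131 − (−0.342) = +0.211 V, with n = 2 electrons in the balanced equation.
Q = [Tl^+(aq)]^2 / [Sn^2+(aq)] = 114, so log Q = 2.057 and E = +0.211 − (0.0601/2)(2.057) = +0.1492 V.
Finally ΔG = −nFE = −(2)(96500 C/mol)(+0.1492 V) = −28.8 kJ/mol.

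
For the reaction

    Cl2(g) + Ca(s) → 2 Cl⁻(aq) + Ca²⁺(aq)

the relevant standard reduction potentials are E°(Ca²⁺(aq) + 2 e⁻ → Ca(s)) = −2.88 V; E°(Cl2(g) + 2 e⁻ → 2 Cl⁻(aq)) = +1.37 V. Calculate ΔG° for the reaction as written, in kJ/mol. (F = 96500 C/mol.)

−820 kJ/mol

In the reaction as written Cl2(g) is reduced, so the Cl₂/Cl⁻ couple is the cathode and Ca²⁺/Ca is the anode.
E°cell = +1.37 − (−2.88) = +4.25 V; balancing electrons gives n = 2.
ΔG° = −nFE°cell = −(2)(96500)(+4.25) J/mol = −820 kJ/mol.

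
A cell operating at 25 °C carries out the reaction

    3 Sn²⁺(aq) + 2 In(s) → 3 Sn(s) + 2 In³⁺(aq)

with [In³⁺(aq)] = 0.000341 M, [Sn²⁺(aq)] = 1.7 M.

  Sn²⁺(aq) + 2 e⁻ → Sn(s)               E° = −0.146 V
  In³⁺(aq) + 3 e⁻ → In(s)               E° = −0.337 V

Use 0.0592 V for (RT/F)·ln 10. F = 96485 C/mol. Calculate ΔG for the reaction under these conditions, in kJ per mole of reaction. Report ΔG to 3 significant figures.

E°cell = −0.146 − (−0.337) = +0.191 V; the balanced reaction transfers n = 6 electrons.
Here Q = [In³⁺(aq)]^2 / [Sn²⁺(aq)]^3 = 2.37×10^−8 (log Q = −7.626), giving E = +0.191 − (0.0592/6)·(−7.626) = +0.2662 V.
Then ΔG = −nFE = −6 × 96485 × +0.2662 J/mol = −154 kJ/mol.

−154 kJ/mol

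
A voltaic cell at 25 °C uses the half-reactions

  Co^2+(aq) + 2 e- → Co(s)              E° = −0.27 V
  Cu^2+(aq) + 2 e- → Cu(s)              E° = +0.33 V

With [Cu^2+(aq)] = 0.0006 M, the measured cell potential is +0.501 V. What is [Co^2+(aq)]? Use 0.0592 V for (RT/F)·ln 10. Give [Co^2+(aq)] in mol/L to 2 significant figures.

With Cu²⁺/Cu at the cathode and Co²⁺/Co at the anode, E°cell = +0.33 − (−0.27) = +0.60 V (n = 2).
Since E = E° − (0.0592/n)·log Q, log Q = n(E° − E)/0.0592 = 3.345.
The balanced reaction is Cu^2+(aq) + Co(s) → Cu(s) + Co^2+(aq), so Q = [Co^2+(aq)] / [Cu^2+(aq)].
Substituting the known concentrations and solving, log [Co^2+(aq)] = 0.123 and [Co^2+(aq)] = 1.3 M.

1.3 M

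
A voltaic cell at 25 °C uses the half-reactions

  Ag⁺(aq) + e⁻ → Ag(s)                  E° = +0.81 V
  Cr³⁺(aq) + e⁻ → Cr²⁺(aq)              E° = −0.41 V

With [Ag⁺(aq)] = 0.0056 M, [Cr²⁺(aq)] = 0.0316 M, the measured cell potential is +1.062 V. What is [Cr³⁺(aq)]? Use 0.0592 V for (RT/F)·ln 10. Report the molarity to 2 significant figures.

0.083 M

Ag⁺/Ag is the cathode (higher E°); E°cell = +0.81 − (−0.41) = +1.22 V with n = 1.
Rearranging E = E° − (0.0592/n)·log Q gives log Q = 1(+1.22 − (+1.062))/0.0592 = 2.669.
For Ag⁺(aq) + Cr²⁺(aq) → Ag(s) + Cr³⁺(aq), the reaction quotient is Q = [Cr³⁺(aq)] / ([Ag⁺(aq)]·[Cr²⁺(aq)]).
Solving for the unknown gives log [Cr³⁺(aq)] = −1.083, so [Cr³⁺(aq)] ≈ 0.083 M.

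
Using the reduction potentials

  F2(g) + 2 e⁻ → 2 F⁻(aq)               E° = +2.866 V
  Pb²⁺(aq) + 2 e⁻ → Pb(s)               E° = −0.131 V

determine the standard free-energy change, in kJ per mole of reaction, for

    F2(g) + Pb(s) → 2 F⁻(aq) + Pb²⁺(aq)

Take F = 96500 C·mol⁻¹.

In the reaction as written F2(g) is reduced, so the F₂/F⁻ couple is the cathode and Pb²⁺/Pb is the anode.
E°cell = +2.866 − (−0.131) = +2.997 V; balancing electrons gives n = 2.
ΔG° = −nFE°cell = −(2)(96500)(+2.997) J/mol = −578 kJ/mol.

−578 kJ/mol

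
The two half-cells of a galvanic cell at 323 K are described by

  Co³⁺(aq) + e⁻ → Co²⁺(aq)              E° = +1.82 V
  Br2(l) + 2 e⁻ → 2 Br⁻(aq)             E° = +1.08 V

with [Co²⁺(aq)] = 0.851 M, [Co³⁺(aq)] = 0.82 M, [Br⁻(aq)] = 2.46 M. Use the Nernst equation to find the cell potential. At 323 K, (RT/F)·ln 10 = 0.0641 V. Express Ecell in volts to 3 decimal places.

Since E°(Co³⁺/Co²⁺) > E°(Br₂/Br⁻), Co³⁺/Co²⁺ serves as the cathode.
The standard potential is +1.82 − (+1.08) = +0.74 V and the balanced reaction transfers n = 2 electrons.
Balancing gives 2 Co³⁺(aq) + 2 Br⁻(aq) → 2 Co²⁺(aq) + Br2(l); hence Q = [Co²⁺(aq)]^2 / ([Co³⁺(aq)]^2·[Br⁻(aq)]^2) = 0.178 (log Q = −0.750).
By the Nernst equation, E = +0.74 − (0.0641/2)·(−0.750) = +0.764 V.

+0.764 V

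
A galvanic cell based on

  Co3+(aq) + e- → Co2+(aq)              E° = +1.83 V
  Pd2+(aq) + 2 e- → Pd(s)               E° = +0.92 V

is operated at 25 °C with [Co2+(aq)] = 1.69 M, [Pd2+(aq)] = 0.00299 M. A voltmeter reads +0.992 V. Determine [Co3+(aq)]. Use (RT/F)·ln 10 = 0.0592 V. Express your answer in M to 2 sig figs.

2.2 M

With Co³⁺/Co²⁺ at the cathode and Pd²⁺/Pd at the anode, E°cell = +1.83 − (+0.92) = +0.91 V (n = 2).
Rearranging E = E° − (0.0592/n)·log Q gives log Q = 2(+0.91 − (+0.992))/0.0592 = −2.770.
Balancing electrons gives 2 Co3+(aq) + Pd(s) → 2 Co2+(aq) + Pd2+(aq); thus Q = ([Co2+(aq)]^2·[Pd2+(aq)]) / [Co3+(aq)]^2.
Solving for the unknown gives log [Co3+(aq)] = 0.351, so [Co3+(aq)] ≈ 2.2 M.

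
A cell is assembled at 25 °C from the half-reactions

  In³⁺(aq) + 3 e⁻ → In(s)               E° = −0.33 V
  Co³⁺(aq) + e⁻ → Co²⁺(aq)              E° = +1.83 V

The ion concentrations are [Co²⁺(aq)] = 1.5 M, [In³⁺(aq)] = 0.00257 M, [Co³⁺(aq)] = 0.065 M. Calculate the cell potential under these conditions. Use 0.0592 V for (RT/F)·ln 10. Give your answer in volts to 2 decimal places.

+2.13 V

The Co³⁺/Co²⁺ couple has the more positive E°, so it is the cathode; In³⁺/In is the anode.
E°cell = E°cat − E°an = +1.83 − (−0.33) = +2.16 V; n = 3.
The balanced reaction is 3 Co³⁺(aq) + In(s) → 3 Co²⁺(aq) + In³⁺(aq), so Q = ([Co²⁺(aq)]^3·[In³⁺(aq)]) / [Co³⁺(aq)]^3 = 31.6 and log Q = 1.499.
Applying E = E° − (RT ln10/nF)·log Q gives +2.16 − (0.0592/3)(1.499) = +2.13 V.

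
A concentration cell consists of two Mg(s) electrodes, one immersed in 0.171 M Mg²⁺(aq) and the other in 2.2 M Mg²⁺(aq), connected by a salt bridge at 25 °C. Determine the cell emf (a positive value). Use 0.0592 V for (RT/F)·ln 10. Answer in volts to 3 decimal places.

For a concentration cell E°cell = 0, since both electrodes use the same couple.
The compartment with the higher Mg²⁺(aq) concentration (2.2 M) acts as the cathode; ions are reduced there and produced at the dilute (0.171 M) anode.
With n = 2, Ecell = −(0.0592/2)·log([dilute]/[conc]) = −(0.0592/2)·log(0.171/2.2) = +0.033 V.

0.033 V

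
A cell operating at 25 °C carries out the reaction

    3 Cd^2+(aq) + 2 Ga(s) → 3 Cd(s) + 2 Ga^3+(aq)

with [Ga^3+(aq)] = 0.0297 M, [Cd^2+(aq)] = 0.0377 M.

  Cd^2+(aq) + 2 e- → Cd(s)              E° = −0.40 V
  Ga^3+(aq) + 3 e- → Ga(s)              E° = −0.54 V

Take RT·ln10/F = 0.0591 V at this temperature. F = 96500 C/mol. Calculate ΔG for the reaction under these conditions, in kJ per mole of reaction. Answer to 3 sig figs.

−74.1 kJ/mol

With Cd²⁺/Cd reduced at the cathode, E°cell = −0.40 − (−0.54) = +0.14 V and n = 6.
Q = [Ga^3+(aq)]^2 / [Cd^2+(aq)]^3 = 16.5, so log Q = 1.216 and E = +0.14 − (0.0591/6)(1.216) = +0.1280 V.
Finally ΔG = −nFE = −(6)(96500 C/mol)(+0.1280 V) = −74.1 kJ/mol.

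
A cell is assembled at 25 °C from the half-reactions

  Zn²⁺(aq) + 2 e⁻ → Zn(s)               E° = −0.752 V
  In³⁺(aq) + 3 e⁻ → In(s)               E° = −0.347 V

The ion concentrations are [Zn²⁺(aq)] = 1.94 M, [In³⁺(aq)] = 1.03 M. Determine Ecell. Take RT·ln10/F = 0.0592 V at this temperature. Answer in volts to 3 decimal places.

Since E°(In³⁺/In) > E°(Zn²⁺/Zn), In³⁺/In serves as the cathode.
The standard potential is −0.347 − (−0.752) = +0.405 V and the balanced reaction transfers n = 6 electrons.
Balancing gives 2 In³⁺(aq) + 3 Zn(s) → 2 In(s) + 3 Zn²⁺(aq); hence Q = [Zn²⁺(aq)]^3 / [In³⁺(aq)]^2 = 6.88 (log Q = 0.838).
E = E° − (0.0592/n)·log Q = +0.405 − (0.0592/6)(0.838) = +0.397 V.

+0.397 V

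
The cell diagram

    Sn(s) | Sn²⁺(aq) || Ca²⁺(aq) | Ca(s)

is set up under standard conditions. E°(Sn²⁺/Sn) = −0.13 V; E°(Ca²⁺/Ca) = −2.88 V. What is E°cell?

By convention the left-hand electrode in cell notation is the anode (oxidation) and the right-hand electrode is the cathode (reduction).
E°cell = E°(right) − E°(left) = −2.88 − (−0.13) = −2.75 V.
The negative sign shows that, as written, the cell would require an external voltage to drive the reaction.

−2.75 V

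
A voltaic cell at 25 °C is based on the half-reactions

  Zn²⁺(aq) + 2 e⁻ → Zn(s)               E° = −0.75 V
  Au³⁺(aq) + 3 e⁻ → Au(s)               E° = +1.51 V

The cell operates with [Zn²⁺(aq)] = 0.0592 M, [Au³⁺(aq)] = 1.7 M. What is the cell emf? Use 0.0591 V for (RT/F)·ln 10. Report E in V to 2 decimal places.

Since E°(Au³⁺/Au) > E°(Zn²⁺/Zn), Au³⁺/Au serves as the cathode.
E°cell = E°cat − E°an = +1.51 − (−0.75) = +2.26 V; n = 6.
The balanced reaction is 2 Au³⁺(aq) + 3 Zn(s) → 2 Au(s) + 3 Zn²⁺(aq), so Q = [Zn²⁺(aq)]^3 / [Au³⁺(aq)]^2 = 7.18×10^−5 and log Q = −4.144.
E = E° − (0.0591/n)·log Q = +2.26 − (0.0591/6)(−4.144) = +2.30 V.

+2.30 V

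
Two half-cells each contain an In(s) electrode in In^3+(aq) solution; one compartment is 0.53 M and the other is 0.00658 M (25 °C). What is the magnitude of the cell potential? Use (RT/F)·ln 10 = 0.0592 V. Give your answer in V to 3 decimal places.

0.038 V

For a concentration cell E°cell = 0, since both electrodes use the same couple.
The compartment with the higher In^3+(aq) concentration (0.53 M) acts as the cathode; ions are reduced there and produced at the dilute (0.00658 M) anode.
With n = 3, Ecell = −(0.0592/3)·log([dilute]/[conc]) = −(0.0592/3)·log(0.00658/0.53) = +0.038 V.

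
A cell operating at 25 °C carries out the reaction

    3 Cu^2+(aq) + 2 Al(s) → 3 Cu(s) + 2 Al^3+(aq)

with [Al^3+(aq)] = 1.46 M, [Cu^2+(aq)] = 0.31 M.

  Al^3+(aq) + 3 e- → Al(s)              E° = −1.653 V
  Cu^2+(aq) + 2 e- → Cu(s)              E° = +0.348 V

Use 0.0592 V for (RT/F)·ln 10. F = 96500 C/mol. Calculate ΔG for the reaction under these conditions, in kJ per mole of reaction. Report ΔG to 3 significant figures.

−1150 kJ/mol

The standard cell potential is +0.348 − (−1.653) = +2.001 V, with n = 6 electrons in the balanced equation.
Q = [Al^3+(aq)]^2 / [Cu^2+(aq)]^3 = 71.6, so log Q = 1.855 and E = +2.001 − (0.0592/6)(1.855) = +1.9827 V.
Then ΔG = −nFE = −6 × 96500 × +1.9827 J/mol = −1150 kJ/mol.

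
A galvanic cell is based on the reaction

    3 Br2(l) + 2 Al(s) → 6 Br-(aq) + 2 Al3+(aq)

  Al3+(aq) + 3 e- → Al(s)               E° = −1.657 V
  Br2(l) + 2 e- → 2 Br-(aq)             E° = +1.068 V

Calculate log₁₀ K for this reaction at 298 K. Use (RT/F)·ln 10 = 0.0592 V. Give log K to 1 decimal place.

log K = 276.2

The Br₂/Br⁻ couple is reduced (cathode); E°cell = +1.068 − (−1.657) = +2.725 V with n = 6.
At equilibrium E = 0, so log K = nE°cell / 0.0592 = (6)(+2.725) / 0.0592 = 276.2.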